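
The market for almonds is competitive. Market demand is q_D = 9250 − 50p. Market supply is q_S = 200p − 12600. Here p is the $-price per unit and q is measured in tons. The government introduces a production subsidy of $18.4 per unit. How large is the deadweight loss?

In inverse form: demand p = 185 − 0.02q, supply p = 63 + 0.005q.
Competitive equilibrium: 185 − 0.02q = 63 + 0.005q → q* = 4880, p* = 87.4.
The subsidy lowers effective supply by 18.4: p = 44.6 + 0.005q.
New quantity: 185 − 0.02q = 44.6 + 0.005q → q' = 5616.
Overproduction Δq = 5616 − 4880 = 736; wedge = subsidy = 18.4.
DWL = ½ × 736 × 18.4 = $6771.20.

$6771.20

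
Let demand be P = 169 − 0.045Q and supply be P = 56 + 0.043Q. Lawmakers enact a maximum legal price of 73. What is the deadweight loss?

Competitive equilibrium: 169 − 0.045Q = 56 + 0.043Q → Q* = 1284.0909, P* = 111.2159.
At the ceiling P = 73, quantity supplied = (73 − 56)/0.043 = 395.3488.
Willingness to pay at Q' = 395.3488: 169 − 0.045·395.3488 = 151.2093.
ΔQ = 1284.0909 − 395.3488 = 888.7421; wedge = 151.2093 − 73 = 78.2093.
Deadweight loss = ½ × 888.7421 × 78.2093 = 34753.95.

34753.95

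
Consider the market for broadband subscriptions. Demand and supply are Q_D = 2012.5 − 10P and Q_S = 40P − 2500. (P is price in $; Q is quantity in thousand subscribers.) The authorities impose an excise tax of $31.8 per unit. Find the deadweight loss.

In inverse form: demand P = 201.25 − 0.1Q, supply P = 62.5 + 0.025Q.
Competitive equilibrium: 201.25 − 0.1Q = 62.5 + 0.025Q → Q* = 1110, P* = 90.25.
With the tax, the buyer price exceeds the seller price by 31.8: (201.25 − 0.1Q) − (62.5 + 0.025Q) = 31.8 → Q' = 855.6.
ΔQ = 1110 − 855.6 = 254.4; the wedge equals the tax, 31.8.
Deadweight loss = ½ × 254.4 × 31.8 = $4044.96 thousand.

$4044.96 thousand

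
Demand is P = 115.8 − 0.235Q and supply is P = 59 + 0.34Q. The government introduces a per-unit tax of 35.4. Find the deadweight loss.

1089.70

Competitive equilibrium: 115.8 − 0.235Q = 59 + 0.34Q → Q* = 98.7826, P* = 92.5861.
With the tax, the buyer price exceeds the seller price by 35.4: (115.8 − 0.235Q) − (59 + 0.34Q) = 35.4 → Q' = 37.2174.
ΔQ = 98.7826 − 37.2174 = 61.5652; the wedge equals the tax, 35.4.
Deadweight loss = ½ × 61.5652 × 35.4 = 1089.70.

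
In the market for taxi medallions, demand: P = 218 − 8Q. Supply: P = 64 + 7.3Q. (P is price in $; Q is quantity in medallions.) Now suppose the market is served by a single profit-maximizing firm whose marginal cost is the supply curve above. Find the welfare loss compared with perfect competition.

Competitive equilibrium: 218 − 8Q = 64 + 7.3Q → Q* = 10.0654, P* = 137.4771.
Marginal revenue: MR = 218 − 16Q. Set MR = MC: 218 − 16Q = 64 + 7.3Q → Q_m = 6.6094.
Price P_m = 218 − 8·6.6094 = 165.1248; MC(Q_m) = 64 + 7.3·6.6094 = 112.2486.
Competitive Q* = 10.0654, so ΔQ = 3.456; wedge = 165.1248 − 112.2486 = 52.8762.
Welfare loss = ½ × 3.456 × 52.8762 = $91.37.

$91.37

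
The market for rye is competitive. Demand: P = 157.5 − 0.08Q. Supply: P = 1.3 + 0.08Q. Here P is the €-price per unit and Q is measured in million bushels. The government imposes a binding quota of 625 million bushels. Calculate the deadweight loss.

Competitive equilibrium: 157.5 − 0.08Q = 1.3 + 0.08Q → Q* = 976.25, P* = 79.4.
At Q = 625: demand price = 157.5 − 0.08·625 = 107.5; supply price = 1.3 + 0.08·625 = 51.3.
ΔQ = 976.25 − 625 = 351.25; wedge = 107.5 − 51.3 = 56.2.
DWL = ½ × 351.25 × 56.2 = €9870.125 million.

€9870.125 million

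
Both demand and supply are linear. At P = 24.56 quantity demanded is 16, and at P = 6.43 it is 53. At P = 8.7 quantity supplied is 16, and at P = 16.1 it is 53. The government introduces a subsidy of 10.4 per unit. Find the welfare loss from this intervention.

78.38

Demand slope = (6.43 − 24.56)/(53 − 16) = −0.49, so P = 32.4 − 0.49Q.
Supply slope = (16.1 − 8.7)/(53 − 16) = 0.2, so P = 5.5 + 0.2Q.
Competitive equilibrium: 32.4 − 0.49Q = 5.5 + 0.2Q → Q* = 38.9855, P* = 13.2971.
The subsidy lowers effective supply by 10.4: P = 0.2Q − 4.9.
New quantity: 32.4 − 0.49Q = 0.2Q − 4.9 → Q' = 54.058.
Overproduction ΔQ = 54.058 − 38.9855 = 15.0725; wedge = subsidy = 10.4.
The triangle = ½ × 15.0725 × 10.4 = 78.38.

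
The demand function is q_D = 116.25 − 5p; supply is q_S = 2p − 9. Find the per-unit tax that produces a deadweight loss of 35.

In inverse form: demand p = 23.25 − 0.2q, supply p = 4.5 + 0.5q.
Competitive equilibrium: 23.25 − 0.2q = 4.5 + 0.5q → q* = 26.7857, p* = 17.8929.
A tax t gives Δq = t/0.7 and wedge t, so DWL = t²/1.4.
t²/1.4 = 35 → t² = 49 → t = 7.

7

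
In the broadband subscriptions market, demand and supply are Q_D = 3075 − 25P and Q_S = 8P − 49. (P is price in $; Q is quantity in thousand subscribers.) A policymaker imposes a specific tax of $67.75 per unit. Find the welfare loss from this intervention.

In inverse form: demand P = 123 − 0.04Q, supply P = 6.125 + 0.125Q.
Competitive equilibrium: 123 − 0.04Q = 6.125 + 0.125Q → Q* = 708.3333, P* = 94.6667.
With the tax, the buyer price exceeds the seller price by 67.75: (123 − 0.04Q) − (6.125 + 0.125Q) = 67.75 → Q' = 297.7273.
ΔQ = 708.3333 − 297.7273 = 410.606; the wedge equals the tax, 67.75.
Deadweight loss = ½ × 410.606 × 67.75 = $13909.28 thousand.

$13909.28 thousand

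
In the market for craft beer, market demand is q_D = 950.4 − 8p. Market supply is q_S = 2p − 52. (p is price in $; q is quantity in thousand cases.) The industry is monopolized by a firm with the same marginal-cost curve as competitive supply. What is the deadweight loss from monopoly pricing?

$191.37 thousand

In inverse form: demand p = 118.8 − 0.125q, supply p = 26 + 0.5q.
Competitive equilibrium: 118.8 − 0.125q = 26 + 0.5q → q* = 148.48, p* = 100.24.
Marginal revenue: MR = 118.8 − 0.25q. Set MR = MC: 118.8 − 0.25q = 26 + 0.5q → q_m = 123.7333.
Price p_m = 118.8 − 0.125·123.7333 = 103.3333; MC(q_m) = 26 + 0.5·123.7333 = 87.8667.
Competitive q* = 148.48, so Δq = 24.7467; wedge = 103.3333 − 87.8667 = 15.4666.
Welfare loss = ½ × 24.7467 × 15.4666 = $191.37 thousand.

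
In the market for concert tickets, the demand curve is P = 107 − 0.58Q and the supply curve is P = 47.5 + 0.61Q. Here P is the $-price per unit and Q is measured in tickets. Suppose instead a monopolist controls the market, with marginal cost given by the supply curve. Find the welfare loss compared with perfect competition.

Competitive equilibrium: 107 − 0.58Q = 47.5 + 0.61Q → Q* = 50, P* = 78.
Marginal revenue: MR = 107 − 1.16Q. Set MR = MC: 107 − 1.16Q = 47.5 + 0.61Q → Q_m = 33.6158.
Price P_m = 107 − 0.58·33.6158 = 87.5028; MC(Q_m) = 47.5 + 0.61·33.6158 = 68.0056.
Competitive Q* = 50, so ΔQ = 16.3842; wedge = 87.5028 − 68.0056 = 19.4972.
DWL = ½ × 16.3842 × 19.4972 = $159.72.

$159.72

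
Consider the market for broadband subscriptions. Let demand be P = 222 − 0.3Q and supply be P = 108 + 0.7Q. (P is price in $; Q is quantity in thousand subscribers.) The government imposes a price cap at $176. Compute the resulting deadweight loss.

$142.08 thousand

Competitive equilibrium: 222 − 0.3Q = 108 + 0.7Q → Q* = 114, P* = 187.8.
At the ceiling P = 176, quantity supplied = (176 − 108)/0.7 = 97.1429.
Willingness to pay at Q' = 97.1429: 222 − 0.3·97.1429 = 192.8571.
ΔQ = 114 − 97.1429 = 16.8571; wedge = 192.8571 − 176 = 16.8571.
DWL = ½ × 16.8571 × 16.8571 = $142.08 thousand.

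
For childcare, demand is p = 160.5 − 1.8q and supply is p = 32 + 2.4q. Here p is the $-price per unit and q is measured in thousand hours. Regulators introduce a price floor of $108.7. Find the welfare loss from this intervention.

Competitive equilibrium: 160.5 − 1.8q = 32 + 2.4q → q* = 30.5952, p* = 105.4286.
At the floor p = 108.7, quantity demanded = (160.5 − 108.7)/1.8 = 28.7778.
Sellers' marginal cost at q' = 28.7778: 32 + 2.4·28.7778 = 101.0667.
Δq = 30.5952 − 28.7778 = 1.8174; wedge = 108.7 − 101.0667 = 7.6333.
Deadweight loss = ½ × 1.8174 × 7.6333 = $6.94 thousand.

$6.94 thousand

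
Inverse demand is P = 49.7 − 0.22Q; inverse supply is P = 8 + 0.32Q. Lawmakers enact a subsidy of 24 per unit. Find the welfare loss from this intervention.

Competitive equilibrium: 49.7 − 0.22Q = 8 + 0.32Q → Q* = 77.2222, P* = 32.7111.
The subsidy lowers effective supply by 24: P = 0.32Q − 16.
New quantity: 49.7 − 0.22Q = 0.32Q − 16 → Q' = 121.6667.
Overproduction ΔQ = 121.6667 − 77.2222 = 44.4445; wedge = subsidy = 24.
Welfare loss = ½ × 44.4445 × 24 = 533.33.

533.33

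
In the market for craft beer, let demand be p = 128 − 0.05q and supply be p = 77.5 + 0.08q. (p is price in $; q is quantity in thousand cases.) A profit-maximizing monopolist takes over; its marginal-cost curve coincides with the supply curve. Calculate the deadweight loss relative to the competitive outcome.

$756.84 thousand

Competitive equilibrium: 128 − 0.05q = 77.5 + 0.08q → q* = 388.4615, p* = 108.5769.
Marginal revenue: MR = 128 − 0.1q. Set MR = MC: 128 − 0.1q = 77.5 + 0.08q → q_m = 280.5556.
Price p_m = 128 − 0.05·280.5556 = 113.9722; MC(q_m) = 77.5 + 0.08·280.5556 = 99.9444.
Competitive q* = 388.4615, so Δq = 107.9059; wedge = 113.9722 − 99.9444 = 14.0278.
The triangle = ½ × 107.9059 × 14.0278 = $756.84 thousand.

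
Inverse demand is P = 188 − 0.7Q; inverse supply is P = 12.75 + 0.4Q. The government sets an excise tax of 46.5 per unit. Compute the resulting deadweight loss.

982.84

Competitive equilibrium: 188 − 0.7Q = 12.75 + 0.4Q → Q* = 159.3182, P* = 76.4773.
With the tax, the buyer price exceeds the seller price by 46.5: (188 − 0.7Q) − (12.75 + 0.4Q) = 46.5 → Q' = 117.0455.
ΔQ = 159.3182 − 117.0455 = 42.2727; the wedge equals the tax, 46.5.
Deadweight loss = ½ × 42.2727 × 46.5 = 982.84.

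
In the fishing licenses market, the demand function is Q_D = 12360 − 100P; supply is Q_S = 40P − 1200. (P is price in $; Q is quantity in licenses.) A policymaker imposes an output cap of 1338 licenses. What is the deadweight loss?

In inverse form: demand P = 123.6 − 0.01Q, supply P = 30 + 0.025Q.
Competitive equilibrium: 123.6 − 0.01Q = 30 + 0.025Q → Q* = 2674.2857, P* = 96.8571.
At Q = 1338: demand price = 123.6 − 0.01·1338 = 110.22; supply price = 30 + 0.025·1338 = 63.45.
ΔQ = 2674.2857 − 1338 = 1336.2857; wedge = 110.22 − 63.45 = 46.77.
DWL = ½ × 1336.2857 × 46.77 = $31249.04.

$31249.04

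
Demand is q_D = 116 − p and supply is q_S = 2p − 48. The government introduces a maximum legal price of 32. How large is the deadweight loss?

In inverse form: demand p = 116 − q, supply p = 24 + 0.5q.
Competitive equilibrium: 116 − q = 24 + 0.5q → q* = 61.3333, p* = 54.6667.
At the ceiling p = 32, quantity supplied = (32 − 24)/0.5 = 16.
Willingness to pay at q' = 16: 116 − 1·16 = 100.
Δq = 61.3333 − 16 = 45.3333; wedge = 100 − 32 = 68.
Welfare loss = ½ × 45.3333 × 68 = 1541.33.

1541.33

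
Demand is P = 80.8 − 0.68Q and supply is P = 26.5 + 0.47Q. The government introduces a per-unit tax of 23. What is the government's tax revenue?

Competitive equilibrium: 80.8 − 0.68Q = 26.5 + 0.47Q → Q* = 47.2174, P* = 48.6922.
With the tax, the buyer price exceeds the seller price by 23: (80.8 − 0.68Q) − (26.5 + 0.47Q) = 23 → Q' = 27.2174.
Tax revenue = 23 × 27.2174 = 626.

626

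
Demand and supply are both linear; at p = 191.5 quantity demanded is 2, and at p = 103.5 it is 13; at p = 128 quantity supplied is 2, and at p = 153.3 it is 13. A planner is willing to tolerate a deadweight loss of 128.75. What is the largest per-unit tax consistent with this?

Demand slope = (103.5 − 191.5)/(13 − 2) = −8, so p = 207.5 − 8q.
Supply slope = (153.3 − 128)/(13 − 2) = 2.3, so p = 123.4 + 2.3q.
Competitive equilibrium: 207.5 − 8q = 123.4 + 2.3q → q* = 8.165, p* = 142.1796.
A tax t gives Δq = t/10.3 and wedge t, so DWL = t²/20.6.
t²/20.6 = 128.75 → t² = 2652.25 → t = 51.5.

51.5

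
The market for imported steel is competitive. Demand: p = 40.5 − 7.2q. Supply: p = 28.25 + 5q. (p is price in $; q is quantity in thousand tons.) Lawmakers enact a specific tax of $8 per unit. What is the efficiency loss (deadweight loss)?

Competitive equilibrium: 40.5 − 7.2q = 28.25 + 5q → q* = 1.0041, p* = 33.2705.
With the tax, the buyer price exceeds the seller price by 8: (40.5 − 7.2q) − (28.25 + 5q) = 8 → q' = 0.3484.
Δq = 1.0041 − 0.3484 = 0.6557; the wedge equals the tax, 8.
Welfare loss = ½ × 0.6557 × 8 = $2.62 thousand.

$2.62 thousand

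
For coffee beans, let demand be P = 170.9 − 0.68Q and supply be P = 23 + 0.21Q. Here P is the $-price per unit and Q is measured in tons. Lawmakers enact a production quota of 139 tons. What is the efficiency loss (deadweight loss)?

$328.74

Competitive equilibrium: 170.9 − 0.68Q = 23 + 0.21Q → Q* = 166.1798, P* = 57.8978.
At Q = 139: demand price = 170.9 − 0.68·139 = 76.38; supply price = 23 + 0.21·139 = 52.19.
ΔQ = 166.1798 − 139 = 27.1798; wedge = 76.38 − 52.19 = 24.19.
DWL = ½ × 27.1798 × 24.19 = $328.74.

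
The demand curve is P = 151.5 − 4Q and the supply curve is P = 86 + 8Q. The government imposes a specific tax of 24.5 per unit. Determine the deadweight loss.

Competitive equilibrium: 151.5 − 4Q = 86 + 8Q → Q* = 5.4583, P* = 129.6667.
With the tax, the buyer price exceeds the seller price by 24.5: (151.5 − 4Q) − (86 + 8Q) = 24.5 → Q' = 3.4167.
ΔQ = 5.4583 − 3.4167 = 2.0416; the wedge equals the tax, 24.5.
Welfare loss = ½ × 2.0416 × 24.5 = 25.01.

25.01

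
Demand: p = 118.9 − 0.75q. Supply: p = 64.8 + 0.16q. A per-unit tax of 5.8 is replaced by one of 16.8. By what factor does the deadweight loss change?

Competitive equilibrium: 118.9 − 0.75q = 64.8 + 0.16q → q* = 59.4505, p* = 74.3121.
For a per-unit tax t: Δq = t/0.91, so DWL = ½·t·(t/0.91) = t²/1.82.
At t = 5.8: DWL = 18.484. At t = 16.8: DWL = 155.077.
Ratio = (16.8/5.8)² = 8.390.

8.390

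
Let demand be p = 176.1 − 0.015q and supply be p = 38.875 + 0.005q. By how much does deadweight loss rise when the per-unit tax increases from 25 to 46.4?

Competitive equilibrium: 176.1 − 0.015q = 38.875 + 0.005q → q* = 6861.25, p* = 73.1813.
For a per-unit tax t: Δq = t/0.02, so DWL = ½·t·(t/0.02) = t²/0.04.
At t = 25: DWL = 15625. At t = 46.4: DWL = 53824.
Increase = 53824 − 15625 = 38199.

38199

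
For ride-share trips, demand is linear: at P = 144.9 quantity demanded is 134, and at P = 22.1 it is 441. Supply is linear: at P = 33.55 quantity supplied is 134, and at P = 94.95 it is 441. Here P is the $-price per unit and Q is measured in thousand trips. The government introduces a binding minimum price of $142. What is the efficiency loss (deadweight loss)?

Demand slope = (22.1 − 144.9)/(441 − 134) = −0.4, so P = 198.5 − 0.4Q.
Supply slope = (94.95 − 33.55)/(441 − 134) = 0.2, so P = 6.75 + 0.2Q.
Competitive equilibrium: 198.5 − 0.4Q = 6.75 + 0.2Q → Q* = 319.5833, P* = 70.6667.
At the floor P = 142, quantity demanded = (198.5 − 142)/0.4 = 141.25.
Sellers' marginal cost at Q' = 141.25: 6.75 + 0.2·141.25 = 35.
ΔQ = 319.5833 − 141.25 = 178.3333; wedge = 142 − 35 = 107.
The triangle = ½ × 178.3333 × 107 = $9540.83 thousand.

$9540.83 thousand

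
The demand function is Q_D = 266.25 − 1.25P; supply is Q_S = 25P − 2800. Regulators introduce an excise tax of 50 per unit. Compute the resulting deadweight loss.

In inverse form: demand P = 213 − 0.8Q, supply P = 112 + 0.04Q.
Competitive equilibrium: 213 − 0.8Q = 112 + 0.04Q → Q* = 120.2381, P* = 116.8095.
With the tax, the buyer price exceeds the seller price by 50: (213 − 0.8Q) − (112 + 0.04Q) = 50 → Q' = 60.7143.
ΔQ = 120.2381 − 60.7143 = 59.5238; the wedge equals the tax, 50.
Welfare loss = ½ × 59.5238 × 50 = 1488.10.

1488.10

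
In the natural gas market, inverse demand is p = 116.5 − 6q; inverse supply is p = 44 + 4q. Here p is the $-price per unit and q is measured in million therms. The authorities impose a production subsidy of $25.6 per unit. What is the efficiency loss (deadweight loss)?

$32.768 million

Competitive equilibrium: 116.5 − 6q = 44 + 4q → q* = 7.25, p* = 73.
The subsidy lowers effective supply by 25.6: p = 18.4 + 4q.
New quantity: 116.5 − 6q = 18.4 + 4q → q' = 9.81.
Overproduction Δq = 9.81 − 7.25 = 2.56; wedge = subsidy = 25.6.
Deadweight loss = ½ × 2.56 × 25.6 = $32.768 million.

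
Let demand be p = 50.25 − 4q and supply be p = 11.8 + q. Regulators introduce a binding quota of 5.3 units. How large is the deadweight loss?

14.28

Competitive equilibrium: 50.25 − 4q = 11.8 + q → q* = 7.69, p* = 19.49.
At q = 5.3: demand price = 50.25 − 4·5.3 = 29.05; supply price = 11.8 + 1·5.3 = 17.1.
Δq = 7.69 − 5.3 = 2.39; wedge = 29.05 − 17.1 = 11.95.
Welfare loss = ½ × 2.39 × 11.95 = 14.28.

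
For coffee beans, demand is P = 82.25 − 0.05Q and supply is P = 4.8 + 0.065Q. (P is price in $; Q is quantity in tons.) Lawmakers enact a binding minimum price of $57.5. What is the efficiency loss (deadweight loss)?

Competitive equilibrium: 82.25 − 0.05Q = 4.8 + 0.065Q → Q* = 673.4783, P* = 48.5761.
At the floor P = 57.5, quantity demanded = (82.25 − 57.5)/0.05 = 495.
Sellers' marginal cost at Q' = 495: 4.8 + 0.065·495 = 36.975.
ΔQ = 673.4783 − 495 = 178.4783; wedge = 57.5 − 36.975 = 20.525.
Deadweight loss = ½ × 178.4783 × 20.525 = $1831.63.

$1831.63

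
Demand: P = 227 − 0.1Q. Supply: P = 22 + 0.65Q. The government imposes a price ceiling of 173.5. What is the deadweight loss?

Competitive equilibrium: 227 − 0.1Q = 22 + 0.65Q → Q* = 273.3333, P* = 199.6667.
At the ceiling P = 173.5, quantity supplied = (173.5 − 22)/0.65 = 233.0769.
Willingness to pay at Q' = 233.0769: 227 − 0.1·233.0769 = 203.6923.
ΔQ = 273.3333 − 233.0769 = 40.2564; wedge = 203.6923 − 173.5 = 30.1923.
Deadweight loss = ½ × 40.2564 × 30.1923 = 607.72.

607.72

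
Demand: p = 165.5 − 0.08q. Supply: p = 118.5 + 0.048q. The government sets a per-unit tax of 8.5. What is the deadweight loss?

282.23

Competitive equilibrium: 165.5 − 0.08q = 118.5 + 0.048q → q* = 367.1875, p* = 136.125.
With the tax, the buyer price exceeds the seller price by 8.5: (165.5 − 0.08q) − (118.5 + 0.048q) = 8.5 → q' = 300.7813.
Δq = 367.1875 − 300.7813 = 66.4062; the wedge equals the tax, 8.5.
DWL = ½ × 66.4062 × 8.5 = 282.23.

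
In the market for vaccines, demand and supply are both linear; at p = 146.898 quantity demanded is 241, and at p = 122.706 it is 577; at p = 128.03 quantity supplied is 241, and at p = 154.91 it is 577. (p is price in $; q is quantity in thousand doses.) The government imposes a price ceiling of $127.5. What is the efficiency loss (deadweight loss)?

$1299.39 thousand

Demand slope = (122.706 − 146.898)/(577 − 241) = −0.072, so p = 164.25 − 0.072q.
Supply slope = (154.91 − 128.03)/(577 − 241) = 0.08, so p = 108.75 + 0.08q.
Competitive equilibrium: 164.25 − 0.072q = 108.75 + 0.08q → q* = 365.1316, p* = 137.9605.
At the ceiling p = 127.5, quantity supplied = (127.5 − 108.75)/0.08 = 234.375.
Willingness to pay at q' = 234.375: 164.25 − 0.072·234.375 = 147.375.
Δq = 365.1316 − 234.375 = 130.7566; wedge = 147.375 − 127.5 = 19.875.
Deadweight loss = ½ × 130.7566 × 19.875 = $1299.39 thousand.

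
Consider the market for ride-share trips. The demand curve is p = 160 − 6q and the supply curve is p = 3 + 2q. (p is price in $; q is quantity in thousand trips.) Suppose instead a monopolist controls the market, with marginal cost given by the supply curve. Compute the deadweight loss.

Competitive equilibrium: 160 − 6q = 3 + 2q → q* = 19.625, p* = 42.25.
Marginal revenue: MR = 160 − 12q. Set MR = MC: 160 − 12q = 3 + 2q → q_m = 11.2143.
Price p_m = 160 − 6·11.2143 = 92.7142; MC(q_m) = 3 + 2·11.2143 = 25.4286.
Competitive q* = 19.625, so Δq = 8.4107; wedge = 92.7142 − 25.4286 = 67.2856.
The triangle = ½ × 8.4107 × 67.2856 = $282.96 thousand.

$282.96 thousand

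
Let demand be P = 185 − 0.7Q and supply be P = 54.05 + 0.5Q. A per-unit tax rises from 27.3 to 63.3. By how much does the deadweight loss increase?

Competitive equilibrium: 185 − 0.7Q = 54.05 + 0.5Q → Q* = 109.125, P* = 108.6125.
For a per-unit tax t: ΔQ = t/1.2, so DWL = ½·t·(t/1.2) = t²/2.4.
At t = 27.3: DWL = 310.538. At t = 63.3: DWL = 1669.538.
Increase = 1669.538 − 310.538 = 1359.

1359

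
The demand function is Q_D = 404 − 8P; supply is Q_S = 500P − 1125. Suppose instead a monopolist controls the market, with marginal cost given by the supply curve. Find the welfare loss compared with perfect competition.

2255.17

In inverse form: demand P = 50.5 − 0.125Q, supply P = 2.25 + 0.002Q.
Competitive equilibrium: 50.5 − 0.125Q = 2.25 + 0.002Q → Q* = 379.92126, P* = 3.00984.
Marginal revenue: MR = 50.5 − 0.25Q. Set MR = MC: 50.5 − 0.25Q = 2.25 + 0.002Q → Q_m = 191.46825.
Price P_m = 50.5 − 0.125·191.46825 = 26.56647; MC(Q_m) = 2.25 + 0.002·191.46825 = 2.63294.
Competitive Q* = 379.92126, so ΔQ = 188.45301; wedge = 26.56647 − 2.63294 = 23.93353.
DWL = ½ × 188.45301 × 23.93353 = 2255.17.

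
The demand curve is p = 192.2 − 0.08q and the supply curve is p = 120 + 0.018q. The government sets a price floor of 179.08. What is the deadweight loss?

Competitive equilibrium: 192.2 − 0.08q = 120 + 0.018q → q* = 736.7347, p* = 133.2612.
At the floor p = 179.08, quantity demanded = (192.2 − 179.08)/0.08 = 164.
Sellers' marginal cost at q' = 164: 120 + 0.018·164 = 122.952.
Δq = 736.7347 − 164 = 572.7347; wedge = 179.08 − 122.952 = 56.128.
The triangle = ½ × 572.7347 × 56.128 = 16073.23.

16073.23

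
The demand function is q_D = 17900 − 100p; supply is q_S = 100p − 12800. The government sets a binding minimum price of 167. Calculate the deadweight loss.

In inverse form: demand p = 179 − 0.01q, supply p = 128 + 0.01q.
Competitive equilibrium: 179 − 0.01q = 128 + 0.01q → q* = 2550, p* = 153.5.
At the floor p = 167, quantity demanded = (179 − 167)/0.01 = 1200.
Sellers' marginal cost at q' = 1200: 128 + 0.01·1200 = 140.
Δq = 2550 − 1200 = 1350; wedge = 167 − 140 = 27.
DWL = ½ × 1350 × 27 = 18225.

18225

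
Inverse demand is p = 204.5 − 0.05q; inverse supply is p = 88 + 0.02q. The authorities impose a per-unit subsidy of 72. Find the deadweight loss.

Competitive equilibrium: 204.5 − 0.05q = 88 + 0.02q → q* = 1664.2857, p* = 121.2857.
The subsidy lowers effective supply by 72: p = 16 + 0.02q.
New quantity: 204.5 − 0.05q = 16 + 0.02q → q' = 2692.8571.
Overproduction Δq = 2692.8571 − 1664.2857 = 1028.5714; wedge = subsidy = 72.
DWL = ½ × 1028.5714 × 72 = 37028.57.

37028.57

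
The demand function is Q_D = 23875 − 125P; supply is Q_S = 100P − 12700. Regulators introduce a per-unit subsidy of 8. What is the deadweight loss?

In inverse form: demand P = 191 − 0.008Q, supply P = 127 + 0.01Q.
Competitive equilibrium: 191 − 0.008Q = 127 + 0.01Q → Q* = 3555.5556, P* = 162.5556.
The subsidy lowers effective supply by 8: P = 119 + 0.01Q.
New quantity: 191 − 0.008Q = 119 + 0.01Q → Q' = 4000.
Overproduction ΔQ = 4000 − 3555.5556 = 444.4444; wedge = subsidy = 8.
Deadweight loss = ½ × 444.4444 × 8 = 1777.78.

1777.78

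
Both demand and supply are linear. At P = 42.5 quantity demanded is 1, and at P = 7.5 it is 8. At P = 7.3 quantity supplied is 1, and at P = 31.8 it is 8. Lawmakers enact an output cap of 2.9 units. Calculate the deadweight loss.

21.35

Demand slope = (7.5 − 42.5)/(8 − 1) = −5, so P = 47.5 − 5Q.
Supply slope = (31.8 − 7.3)/(8 − 1) = 3.5, so P = 3.8 + 3.5Q.
Competitive equilibrium: 47.5 − 5Q = 3.8 + 3.5Q → Q* = 5.1412, P* = 21.7941.
At Q = 2.9: demand price = 47.5 − 5·2.9 = 33; supply price = 3.8 + 3.5·2.9 = 13.95.
ΔQ = 5.1412 − 2.9 = 2.2412; wedge = 33 − 13.95 = 19.05.
The triangle = ½ × 2.2412 × 19.05 = 21.35.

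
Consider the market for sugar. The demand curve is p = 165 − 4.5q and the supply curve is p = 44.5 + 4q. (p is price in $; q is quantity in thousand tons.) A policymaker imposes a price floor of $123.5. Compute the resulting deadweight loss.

Competitive equilibrium: 165 − 4.5q = 44.5 + 4q → q* = 14.17647, p* = 101.20588.
At the floor p = 123.5, quantity demanded = (165 − 123.5)/4.5 = 9.22222.
Sellers' marginal cost at q' = 9.22222: 44.5 + 4·9.22222 = 81.38888.
Δq = 14.17647 − 9.22222 = 4.95425; wedge = 123.5 − 81.38888 = 42.11112.
Deadweight loss = ½ × 4.95425 × 42.11112 = $104.31 thousand.

$104.31 thousand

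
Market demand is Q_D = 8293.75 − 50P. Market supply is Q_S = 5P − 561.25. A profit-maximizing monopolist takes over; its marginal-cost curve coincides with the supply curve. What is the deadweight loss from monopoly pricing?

45.39

In inverse form: demand P = 165.875 − 0.02Q, supply P = 112.25 + 0.2Q.
Competitive equilibrium: 165.875 − 0.02Q = 112.25 + 0.2Q → Q* = 243.75, P* = 161.
Marginal revenue: MR = 165.875 − 0.04Q. Set MR = MC: 165.875 − 0.04Q = 112.25 + 0.2Q → Q_m = 223.4375.
Price P_m = 165.875 − 0.02·223.4375 = 161.4063; MC(Q_m) = 112.25 + 0.2·223.4375 = 156.9375.
Competitive Q* = 243.75, so ΔQ = 20.3125; wedge = 161.4063 − 156.9375 = 4.4688.
DWL = ½ × 20.3125 × 4.4688 = 45.39.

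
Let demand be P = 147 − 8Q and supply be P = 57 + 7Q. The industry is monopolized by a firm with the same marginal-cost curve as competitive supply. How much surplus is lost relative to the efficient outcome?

Competitive equilibrium: 147 − 8Q = 57 + 7Q → Q* = 6, P* = 99.
Marginal revenue: MR = 147 − 16Q. Set MR = MC: 147 − 16Q = 57 + 7Q → Q_m = 3.913.
Price P_m = 147 − 8·3.913 = 115.696; MC(Q_m) = 57 + 7·3.913 = 84.391.
Competitive Q* = 6, so ΔQ = 2.087; wedge = 115.696 − 84.391 = 31.305.
DWL = ½ × 2.087 × 31.305 = 32.67.

32.67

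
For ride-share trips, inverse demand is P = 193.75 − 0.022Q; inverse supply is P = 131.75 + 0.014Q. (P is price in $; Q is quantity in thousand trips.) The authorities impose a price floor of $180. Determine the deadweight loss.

$21670.14 thousand

Competitive equilibrium: 193.75 − 0.022Q = 131.75 + 0.014Q → Q* = 1722.2222, P* = 155.8611.
At the floor P = 180, quantity demanded = (193.75 − 180)/0.022 = 625.
Sellers' marginal cost at Q' = 625: 131.75 + 0.014·625 = 140.5.
ΔQ = 1722.2222 − 625 = 1097.2222; wedge = 180 − 140.5 = 39.5.
The triangle = ½ × 1097.2222 × 39.5 = $21670.14 thousand.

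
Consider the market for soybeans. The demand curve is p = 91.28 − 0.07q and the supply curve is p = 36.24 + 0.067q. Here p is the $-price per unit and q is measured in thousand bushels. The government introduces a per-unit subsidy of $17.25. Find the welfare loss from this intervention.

Competitive equilibrium: 91.28 − 0.07q = 36.24 + 0.067q → q* = 401.7518, p* = 63.1574.
The subsidy lowers effective supply by 17.25: p = 18.99 + 0.067q.
New quantity: 91.28 − 0.07q = 18.99 + 0.067q → q' = 527.6642.
Overproduction Δq = 527.6642 − 401.7518 = 125.9124; wedge = subsidy = 17.25.
The triangle = ½ × 125.9124 × 17.25 = $1085.99 thousand.

$1085.99 thousand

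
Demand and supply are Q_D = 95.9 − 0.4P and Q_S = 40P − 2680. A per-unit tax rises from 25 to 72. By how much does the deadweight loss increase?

902.77

In inverse form: demand P = 239.75 − 2.5Q, supply P = 67 + 0.025Q.
Competitive equilibrium: 239.75 − 2.5Q = 67 + 0.025Q → Q* = 68.4158, P* = 68.7104.
For a per-unit tax t: ΔQ = t/2.525, so DWL = ½·t·(t/2.525) = t²/5.05.
At t = 25: DWL = 123.762. At t = 72: DWL = 1026.535.
Increase = 1026.535 − 123.762 = 902.77.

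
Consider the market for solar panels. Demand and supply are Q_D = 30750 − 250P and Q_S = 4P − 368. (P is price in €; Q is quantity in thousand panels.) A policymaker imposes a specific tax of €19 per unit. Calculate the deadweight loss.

In inverse form: demand P = 123 − 0.004Q, supply P = 92 + 0.25Q.
Competitive equilibrium: 123 − 0.004Q = 92 + 0.25Q → Q* = 122.0472, P* = 122.5118.
With the tax, the buyer price exceeds the seller price by 19: (123 − 0.004Q) − (92 + 0.25Q) = 19 → Q' = 47.2441.
ΔQ = 122.0472 − 47.2441 = 74.8031; the wedge equals the tax, 19.
DWL = ½ × 74.8031 × 19 = €710.63 thousand.

€710.63 thousand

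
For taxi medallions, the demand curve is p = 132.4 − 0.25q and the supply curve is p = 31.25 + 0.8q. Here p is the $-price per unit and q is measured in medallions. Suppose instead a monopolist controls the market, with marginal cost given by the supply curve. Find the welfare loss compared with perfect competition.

Competitive equilibrium: 132.4 − 0.25q = 31.25 + 0.8q → q* = 96.3333, p* = 108.3167.
Marginal revenue: MR = 132.4 − 0.5q. Set MR = MC: 132.4 − 0.5q = 31.25 + 0.8q → q_m = 77.8077.
Price p_m = 132.4 − 0.25·77.8077 = 112.9481; MC(q_m) = 31.25 + 0.8·77.8077 = 93.4962.
Competitive q* = 96.3333, so Δq = 18.5256; wedge = 112.9481 − 93.4962 = 19.4519.
The triangle = ½ × 18.5256 × 19.4519 = $180.18.

$180.18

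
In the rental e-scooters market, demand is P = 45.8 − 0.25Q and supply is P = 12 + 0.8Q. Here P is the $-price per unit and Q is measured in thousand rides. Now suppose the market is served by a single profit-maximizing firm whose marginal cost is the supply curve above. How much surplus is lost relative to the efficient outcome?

Competitive equilibrium: 45.8 − 0.25Q = 12 + 0.8Q → Q* = 32.1905, P* = 37.7524.
Marginal revenue: MR = 45.8 − 0.5Q. Set MR = MC: 45.8 − 0.5Q = 12 + 0.8Q → Q_m = 26.
Price P_m = 45.8 − 0.25·26 = 39.3; MC(Q_m) = 12 + 0.8·26 = 32.8.
Competitive Q* = 32.1905, so ΔQ = 6.1905; wedge = 39.3 − 32.8 = 6.5.
DWL = ½ × 6.1905 × 6.5 = $20.12 thousand.

$20.12 thousand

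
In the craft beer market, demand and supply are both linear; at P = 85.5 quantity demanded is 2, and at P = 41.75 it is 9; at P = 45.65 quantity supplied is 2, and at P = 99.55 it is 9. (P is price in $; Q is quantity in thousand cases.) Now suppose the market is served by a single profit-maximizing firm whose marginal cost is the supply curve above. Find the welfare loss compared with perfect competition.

Demand slope = (41.75 − 85.5)/(9 − 2) = −6.25, so P = 98 − 6.25Q.
Supply slope = (99.55 − 45.65)/(9 − 2) = 7.7, so P = 30.25 + 7.7Q.
Competitive equilibrium: 98 − 6.25Q = 30.25 + 7.7Q → Q* = 4.8566, P* = 67.6461.
Marginal revenue: MR = 98 − 12.5Q. Set MR = MC: 98 − 12.5Q = 30.25 + 7.7Q → Q_m = 3.354.
Price P_m = 98 − 6.25·3.354 = 77.0375; MC(Q_m) = 30.25 + 7.7·3.354 = 56.0758.
Competitive Q* = 4.8566, so ΔQ = 1.5026; wedge = 77.0375 − 56.0758 = 20.9617.
Welfare loss = ½ × 1.5026 × 20.9617 = $15.75 thousand.

$15.75 thousand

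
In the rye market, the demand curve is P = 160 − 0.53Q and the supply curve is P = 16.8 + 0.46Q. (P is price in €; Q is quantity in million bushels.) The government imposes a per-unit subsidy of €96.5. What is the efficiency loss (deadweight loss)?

€4703.16 million

Competitive equilibrium: 160 − 0.53Q = 16.8 + 0.46Q → Q* = 144.64646, P* = 83.33737.
The subsidy lowers effective supply by 96.5: P = 0.46Q − 79.7.
New quantity: 160 − 0.53Q = 0.46Q − 79.7 → Q' = 242.12121.
Overproduction ΔQ = 242.12121 − 144.64646 = 97.47475; wedge = subsidy = 96.5.
Welfare loss = ½ × 97.47475 × 96.5 = €4703.16 million.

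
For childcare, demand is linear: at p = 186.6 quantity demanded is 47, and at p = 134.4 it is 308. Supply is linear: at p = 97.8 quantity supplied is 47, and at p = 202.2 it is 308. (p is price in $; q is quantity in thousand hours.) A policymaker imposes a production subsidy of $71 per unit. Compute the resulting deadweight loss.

Demand slope = (134.4 − 186.6)/(308 − 47) = −0.2, so p = 196 − 0.2q.
Supply slope = (202.2 − 97.8)/(308 − 47) = 0.4, so p = 79 + 0.4q.
Competitive equilibrium: 196 − 0.2q = 79 + 0.4q → q* = 195, p* = 157.
The subsidy lowers effective supply by 71: p = 8 + 0.4q.
New quantity: 196 − 0.2q = 8 + 0.4q → q' = 313.3333.
Overproduction Δq = 313.3333 − 195 = 118.3333; wedge = subsidy = 71.
Welfare loss = ½ × 118.3333 × 71 = $4200.83 thousand.

$4200.83 thousand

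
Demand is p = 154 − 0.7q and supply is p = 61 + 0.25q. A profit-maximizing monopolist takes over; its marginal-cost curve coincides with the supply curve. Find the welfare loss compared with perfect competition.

819.30

Competitive equilibrium: 154 − 0.7q = 61 + 0.25q → q* = 97.8947, p* = 85.4737.
Marginal revenue: MR = 154 − 1.4q. Set MR = MC: 154 − 1.4q = 61 + 0.25q → q_m = 56.3636.
Price p_m = 154 − 0.7·56.3636 = 114.5455; MC(q_m) = 61 + 0.25·56.3636 = 75.0909.
Competitive q* = 97.8947, so Δq = 41.5311; wedge = 114.5455 − 75.0909 = 39.4546.
Welfare loss = ½ × 41.5311 × 39.4546 = 819.30.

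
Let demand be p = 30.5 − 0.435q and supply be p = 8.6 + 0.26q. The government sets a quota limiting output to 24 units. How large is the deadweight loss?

19.60

Competitive equilibrium: 30.5 − 0.435q = 8.6 + 0.26q → q* = 31.5108, p* = 16.7928.
At q = 24: demand price = 30.5 − 0.435·24 = 20.06; supply price = 8.6 + 0.26·24 = 14.84.
Δq = 31.5108 − 24 = 7.5108; wedge = 20.06 − 14.84 = 5.22.
DWL = ½ × 7.5108 × 5.22 = 19.60.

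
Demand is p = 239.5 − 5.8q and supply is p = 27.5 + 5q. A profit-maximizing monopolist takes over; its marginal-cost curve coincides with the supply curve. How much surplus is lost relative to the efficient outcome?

254.01

Competitive equilibrium: 239.5 − 5.8q = 27.5 + 5q → q* = 19.6296, p* = 125.6481.
Marginal revenue: MR = 239.5 − 11.6q. Set MR = MC: 239.5 − 11.6q = 27.5 + 5q → q_m = 12.7711.
Price p_m = 239.5 − 5.8·12.7711 = 165.4276; MC(q_m) = 27.5 + 5·12.7711 = 91.3555.
Competitive q* = 19.6296, so Δq = 6.8585; wedge = 165.4276 − 91.3555 = 74.0721.
The triangle = ½ × 6.8585 × 74.0721 = 254.01.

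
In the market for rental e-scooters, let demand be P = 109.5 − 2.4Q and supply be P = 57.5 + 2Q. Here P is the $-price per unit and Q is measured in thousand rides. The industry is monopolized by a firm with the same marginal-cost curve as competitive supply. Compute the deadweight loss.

Competitive equilibrium: 109.5 − 2.4Q = 57.5 + 2Q → Q* = 11.8182, P* = 81.1364.
Marginal revenue: MR = 109.5 − 4.8Q. Set MR = MC: 109.5 − 4.8Q = 57.5 + 2Q → Q_m = 7.6471.
Price P_m = 109.5 − 2.4·7.6471 = 91.147; MC(Q_m) = 57.5 + 2·7.6471 = 72.7942.
Competitive Q* = 11.8182, so ΔQ = 4.1711; wedge = 91.147 − 72.7942 = 18.3528.
The triangle = ½ × 4.1711 × 18.3528 = $38.28 thousand.

$38.28 thousand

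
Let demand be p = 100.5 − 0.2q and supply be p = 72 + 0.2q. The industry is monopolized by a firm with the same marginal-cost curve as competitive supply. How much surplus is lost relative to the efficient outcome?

112.81

Competitive equilibrium: 100.5 − 0.2q = 72 + 0.2q → q* = 71.25, p* = 86.25.
Marginal revenue: MR = 100.5 − 0.4q. Set MR = MC: 100.5 − 0.4q = 72 + 0.2q → q_m = 47.5.
Price p_m = 100.5 − 0.2·47.5 = 91; MC(q_m) = 72 + 0.2·47.5 = 81.5.
Competitive q* = 71.25, so Δq = 23.75; wedge = 91 − 81.5 = 9.5.
DWL = ½ × 23.75 × 9.5 = 112.81.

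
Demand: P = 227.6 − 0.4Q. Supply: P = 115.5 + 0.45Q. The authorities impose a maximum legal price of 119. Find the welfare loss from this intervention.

Competitive equilibrium: 227.6 − 0.4Q = 115.5 + 0.45Q → Q* = 131.8824, P* = 174.8471.
At the ceiling P = 119, quantity supplied = (119 − 115.5)/0.45 = 7.7778.
Willingness to pay at Q' = 7.7778: 227.6 − 0.4·7.7778 = 224.4889.
ΔQ = 131.8824 − 7.7778 = 124.1046; wedge = 224.4889 − 119 = 105.4889.
The triangle = ½ × 124.1046 × 105.4889 = 6545.83.

6545.83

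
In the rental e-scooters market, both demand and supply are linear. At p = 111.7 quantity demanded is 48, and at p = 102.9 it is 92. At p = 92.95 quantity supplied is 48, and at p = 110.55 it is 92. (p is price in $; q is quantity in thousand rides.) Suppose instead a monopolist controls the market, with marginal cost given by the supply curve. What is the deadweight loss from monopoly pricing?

$117.76 thousand

Demand slope = (102.9 − 111.7)/(92 − 48) = −0.2, so p = 121.3 − 0.2q.
Supply slope = (110.55 − 92.95)/(92 − 48) = 0.4, so p = 73.75 + 0.4q.
Competitive equilibrium: 121.3 − 0.2q = 73.75 + 0.4q → q* = 79.25, p* = 105.45.
Marginal revenue: MR = 121.3 − 0.4q. Set MR = MC: 121.3 − 0.4q = 73.75 + 0.4q → q_m = 59.4375.
Price p_m = 121.3 − 0.2·59.4375 = 109.4125; MC(q_m) = 73.75 + 0.4·59.4375 = 97.525.
Competitive q* = 79.25, so Δq = 19.8125; wedge = 109.4125 − 97.525 = 11.8875.
The triangle = ½ × 19.8125 × 11.8875 = $117.76 thousand.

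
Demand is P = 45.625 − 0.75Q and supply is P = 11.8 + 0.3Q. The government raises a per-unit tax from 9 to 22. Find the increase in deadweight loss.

191.90

Competitive equilibrium: 45.625 − 0.75Q = 11.8 + 0.3Q → Q* = 32.2143, P* = 21.4643.
For a per-unit tax t: ΔQ = t/1.05, so DWL = ½·t·(t/1.05) = t²/2.1.
At t = 9: DWL = 38.5714. At t = 22: DWL = 230.4762.
Increase = 230.4762 − 38.5714 = 191.90.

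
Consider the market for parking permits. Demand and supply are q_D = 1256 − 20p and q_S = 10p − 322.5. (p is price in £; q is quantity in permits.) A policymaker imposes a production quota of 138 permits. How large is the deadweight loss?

In inverse form: demand p = 62.8 − 0.05q, supply p = 32.25 + 0.1q.
Competitive equilibrium: 62.8 − 0.05q = 32.25 + 0.1q → q* = 203.6667, p* = 52.6167.
At q = 138: demand price = 62.8 − 0.05·138 = 55.9; supply price = 32.25 + 0.1·138 = 46.05.
Δq = 203.6667 − 138 = 65.6667; wedge = 55.9 − 46.05 = 9.85.
Welfare loss = ½ × 65.6667 × 9.85 = £323.41.

£323.41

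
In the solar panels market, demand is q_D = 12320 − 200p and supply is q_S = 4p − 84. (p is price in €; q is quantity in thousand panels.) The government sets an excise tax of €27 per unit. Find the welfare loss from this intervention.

€1429.41 thousand

In inverse form: demand p = 61.6 − 0.005q, supply p = 21 + 0.25q.
Competitive equilibrium: 61.6 − 0.005q = 21 + 0.25q → q* = 159.2157, p* = 60.8039.
With the tax, the buyer price exceeds the seller price by 27: (61.6 − 0.005q) − (21 + 0.25q) = 27 → q' = 53.3333.
Δq = 159.2157 − 53.3333 = 105.8824; the wedge equals the tax, 27.
DWL = ½ × 105.8824 × 27 = €1429.41 thousand.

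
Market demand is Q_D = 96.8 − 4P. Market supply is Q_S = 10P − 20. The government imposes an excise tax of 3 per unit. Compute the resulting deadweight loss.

12.86

In inverse form: demand P = 24.2 − 0.25Q, supply P = 2 + 0.1Q.
Competitive equilibrium: 24.2 − 0.25Q = 2 + 0.1Q → Q* = 63.4286, P* = 8.3429.
With the tax, the buyer price exceeds the seller price by 3: (24.2 − 0.25Q) − (2 + 0.1Q) = 3 → Q' = 54.8571.
ΔQ = 63.4286 − 54.8571 = 8.5715; the wedge equals the tax, 3.
DWL = ½ × 8.5715 × 3 = 12.86.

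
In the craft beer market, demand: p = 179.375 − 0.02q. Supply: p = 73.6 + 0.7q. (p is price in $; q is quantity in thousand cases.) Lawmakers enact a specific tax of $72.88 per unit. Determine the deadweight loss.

Competitive equilibrium: 179.375 − 0.02q = 73.6 + 0.7q → q* = 146.9097, p* = 176.4368.
With the tax, the buyer price exceeds the seller price by 72.88: (179.375 − 0.02q) − (73.6 + 0.7q) = 72.88 → q' = 45.6875.
Δq = 146.9097 − 45.6875 = 101.2222; the wedge equals the tax, 72.88.
Welfare loss = ½ × 101.2222 × 72.88 = $3688.54 thousand.

$3688.54 thousand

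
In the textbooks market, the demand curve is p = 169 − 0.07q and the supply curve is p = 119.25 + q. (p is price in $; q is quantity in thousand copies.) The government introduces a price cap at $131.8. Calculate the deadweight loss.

$616.47 thousand

Competitive equilibrium: 169 − 0.07q = 119.25 + q → q* = 46.4953, p* = 165.7453.
At the ceiling p = 131.8, quantity supplied = (131.8 − 119.25)/1 = 12.55.
Willingness to pay at q' = 12.55: 169 − 0.07·12.55 = 168.1215.
Δq = 46.4953 − 12.55 = 33.9453; wedge = 168.1215 − 131.8 = 36.3215.
Deadweight loss = ½ × 33.9453 × 36.3215 = $616.47 thousand.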